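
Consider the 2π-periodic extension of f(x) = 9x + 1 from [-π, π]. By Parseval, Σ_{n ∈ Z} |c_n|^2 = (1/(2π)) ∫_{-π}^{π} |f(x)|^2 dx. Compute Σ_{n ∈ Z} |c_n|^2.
Σ |c_n|^2 = 27π^2 + 1

Expand and integrate term by term over [-π, π]:
  ∫ (9x)^2 dx = 81·(2π^3/3); ∫ 2·9·(1)·x dx = 0 (odd integrand); ∫ 1^2 dx = 1·2π.
So (1/(2π)) ∫_{-π}^{π} (9x + 1)^2 dx = 81π^2/3 + 1 = 27π^2 + 1.
Parseval ⇒ Σ |c_n|^2 = 27π^2 + 1.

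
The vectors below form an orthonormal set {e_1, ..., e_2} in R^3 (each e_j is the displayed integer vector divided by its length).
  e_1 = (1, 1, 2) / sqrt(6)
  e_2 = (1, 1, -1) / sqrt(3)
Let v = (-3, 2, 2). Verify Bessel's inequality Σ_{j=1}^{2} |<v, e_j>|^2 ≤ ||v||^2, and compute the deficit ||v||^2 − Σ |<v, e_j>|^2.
Σ |<v, e_j>|^2 = 9/2; ||v||^2 = 17; deficit = 25/2

Write each e_j = u_j / sqrt(<u_j, u_j>) where u_j is the displayed integer vector. Then <v, e_j> = <v, u_j> / sqrt(<u_j, u_j>), so |<v, e_j>|^2 = <v, u_j>^2 / <u_j, u_j>.
Coefficients: <v, e_1> = 3/sqrt(6), <v, e_2> = -3/sqrt(3).
Square and sum: Σ |<v, e_j>|^2 = 9/2.
Compute ||v||^2 = v·v = 17.
Deficit = 17 − 9/2 = 25/2 ≥ 0, confirming Bessel's inequality. (The deficit equals ||v − Σ <v,e_j> e_j||^2, the squared distance from v to span{e_j}.)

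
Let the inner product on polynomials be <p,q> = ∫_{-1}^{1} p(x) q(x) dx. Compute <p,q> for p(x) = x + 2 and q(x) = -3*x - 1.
<p,q> = -6

Expand the product: p(x)·q(x) = -3*x^2 - 7*x - 2.
∫_{-1}^{1} of each monomial x^k gives [2/(k+1) if k even, 0 if k odd]. Integrating term-by-term (or equivalently evaluating the antiderivative F(x) = -x^3 - 7*x^2/2 - 2*x at the endpoints):
  F(1) − F(−1) = -13/2 − (-1/2) = -6.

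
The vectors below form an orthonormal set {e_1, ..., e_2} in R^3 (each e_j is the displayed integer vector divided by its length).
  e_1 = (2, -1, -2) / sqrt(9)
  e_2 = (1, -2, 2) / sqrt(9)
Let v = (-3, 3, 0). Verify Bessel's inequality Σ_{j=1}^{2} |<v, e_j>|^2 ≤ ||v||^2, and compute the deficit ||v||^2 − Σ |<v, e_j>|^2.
Σ |<v, e_j>|^2 = 18; ||v||^2 = 18; deficit = 0

Write each e_j = u_j / sqrt(<u_j, u_j>) where u_j is the displayed integer vector. Then <v, e_j> = <v, u_j> / sqrt(<u_j, u_j>), so |<v, e_j>|^2 = <v, u_j>^2 / <u_j, u_j>.
Coefficients: <v, e_1> = -9/sqrt(9), <v, e_2> = -9/sqrt(9).
Square and sum: Σ |<v, e_j>|^2 = 18.
Compute ||v||^2 = v·v = 18.
Deficit = 18 − 18 = 0 ≥ 0, confirming Bessel's inequality. (The deficit equals ||v − Σ <v,e_j> e_j||^2, the squared distance from v to span{e_j}.)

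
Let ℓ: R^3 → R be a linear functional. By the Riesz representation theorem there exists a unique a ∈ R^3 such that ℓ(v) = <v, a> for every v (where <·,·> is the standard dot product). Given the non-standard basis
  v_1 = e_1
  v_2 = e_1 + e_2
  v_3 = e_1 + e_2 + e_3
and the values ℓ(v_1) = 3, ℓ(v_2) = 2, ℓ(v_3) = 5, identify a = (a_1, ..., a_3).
a = (3, -1, 3)

Write a = (a_1, ..., a_3) in the standard basis. For each basis vector v_i, ℓ(v_i) = <v_i, a> is a linear equation in the a_j's. Collect the n equations into a matrix system V a = ℓ, where row i of V is v_i (expressed in the standard basis). Since V is invertible (lower-triangular with 1s on the diagonal, up to permutation), solve by back-substitution:
  V =
[[1, 0, 0],
 [1, 1, 0],
 [1, 1, 1]]
  V a = (3, 2, 5)
Solving gives a = (3, -1, 3).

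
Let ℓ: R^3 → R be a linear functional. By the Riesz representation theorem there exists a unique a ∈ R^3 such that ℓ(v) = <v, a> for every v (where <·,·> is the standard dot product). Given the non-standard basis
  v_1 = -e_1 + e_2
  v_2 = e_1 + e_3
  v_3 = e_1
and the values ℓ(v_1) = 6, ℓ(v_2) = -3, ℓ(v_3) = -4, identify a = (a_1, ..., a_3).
a = (-4, 2, 1)

Write a = (a_1, ..., a_3) in the standard basis. For each basis vector v_i, ℓ(v_i) = <v_i, a> is a linear equation in the a_j's. Collect the n equations into a matrix system V a = ℓ, where row i of V is v_i (expressed in the standard basis). Since V is invertible (lower-triangular with 1s on the diagonal, up to permutation), solve by back-substitution:
  V =
[[-1, 1, 0],
 [1, 0, 1],
 [1, 0, 0]]
  V a = (6, -3, -4)
Solving gives a = (-4, 2, 1).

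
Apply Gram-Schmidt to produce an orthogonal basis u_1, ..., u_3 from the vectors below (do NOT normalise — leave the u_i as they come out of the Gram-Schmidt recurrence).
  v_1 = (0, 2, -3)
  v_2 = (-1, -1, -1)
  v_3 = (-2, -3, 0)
Orthogonal basis:
  u_1 = (0, 2, -3)
  u_2 = (-1, -15/13, -10/13)
  u_3 = (-5/38, 3/38, 1/19)

Apply the Gram-Schmidt recurrence
  u_1 = v_1
  u_i = v_i − Σ_{j<i} ((v_i · u_j) / (u_j · u_j)) · u_j.

Step by step this gives:
  u_1 = (0, 2, -3)
  u_2 = (-1, -15/13, -10/13)
  u_3 = (-5/38, 3/38, 1/19)

Orthogonality check:
  u_2 · u_1 = 0 (should be 0)
  u_3 · u_1 = 0 (should be 0)
  u_3 · u_2 = 0 (should be 0)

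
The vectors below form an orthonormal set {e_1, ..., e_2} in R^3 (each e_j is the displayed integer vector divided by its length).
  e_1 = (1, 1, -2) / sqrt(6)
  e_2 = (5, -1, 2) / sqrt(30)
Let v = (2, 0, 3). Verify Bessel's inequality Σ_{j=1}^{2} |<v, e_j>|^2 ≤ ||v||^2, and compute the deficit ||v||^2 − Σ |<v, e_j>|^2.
Σ |<v, e_j>|^2 = 56/5; ||v||^2 = 13; deficit = 9/5

Write each e_j = u_j / sqrt(<u_j, u_j>) where u_j is the displayed integer vector. Then <v, e_j> = <v, u_j> / sqrt(<u_j, u_j>), so |<v, e_j>|^2 = <v, u_j>^2 / <u_j, u_j>.
Coefficients: <v, e_1> = -4/sqrt(6), <v, e_2> = 16/sqrt(30).
Square and sum: Σ |<v, e_j>|^2 = 56/5.
Compute ||v||^2 = v·v = 13.
Deficit = 13 − 56/5 = 9/5 ≥ 0, confirming Bessel's inequality. (The deficit equals ||v − Σ <v,e_j> e_j||^2, the squared distance from v to span{e_j}.)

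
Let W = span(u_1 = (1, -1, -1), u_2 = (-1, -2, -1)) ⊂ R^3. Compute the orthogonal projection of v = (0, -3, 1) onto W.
proj_W(v) = (-9/14, -12/7, -13/14)

Set up U = [u_1 | ... | u_2] ∈ R^(3×2). The projector onto W = col(U) is P = U (U^T U)^(-1) U^T.
Compute U^T U =
  [3, 2]
  [2, 6],
and U^T v = (2, 5).
Solve U^T U · c = U^T v for the coefficients: c = (1/7, 11/14). The projection is proj_W(v) = U c.
Check: (v - proj_W(v)) · u_1 = 0  (should be 0).
Check: (v - proj_W(v)) · u_2 = 0  (should be 0).
Result: proj_W(v) = (-9/14, -12/7, -13/14).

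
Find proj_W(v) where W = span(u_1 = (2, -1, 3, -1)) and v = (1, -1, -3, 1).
proj_W(v) = (-14/15, 7/15, -7/5, 7/15)

Set up U = [u_1 | ... | u_1] ∈ R^(4×1). The projector onto W = col(U) is P = U (U^T U)^(-1) U^T.
Compute U^T U =
  [15],
and U^T v = (-7).
Solve U^T U · c = U^T v for the coefficients: c = (-7/15). The projection is proj_W(v) = U c.
Check: (v - proj_W(v)) · u_1 = 0  (should be 0).
Result: proj_W(v) = (-14/15, 7/15, -7/5, 7/15).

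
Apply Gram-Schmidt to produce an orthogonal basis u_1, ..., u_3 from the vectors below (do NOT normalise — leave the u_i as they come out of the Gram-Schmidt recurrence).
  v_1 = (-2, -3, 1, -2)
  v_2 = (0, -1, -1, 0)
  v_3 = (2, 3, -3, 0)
Orthogonal basis:
  u_1 = (-2, -3, 1, -2)
  u_2 = (2/9, -2/3, -10/9, 2/9)
  u_3 = (0, 1, -1, -2)

Apply the Gram-Schmidt recurrence
  u_1 = v_1
  u_i = v_i − Σ_{j<i} ((v_i · u_j) / (u_j · u_j)) · u_j.

Step by step this gives:
  u_1 = (-2, -3, 1, -2)
  u_2 = (2/9, -2/3, -10/9, 2/9)
  u_3 = (0, 1, -1, -2)

Orthogonality check:
  u_2 · u_1 = 0 (should be 0)
  u_3 · u_1 = 0 (should be 0)
  u_3 · u_2 = 0 (should be 0)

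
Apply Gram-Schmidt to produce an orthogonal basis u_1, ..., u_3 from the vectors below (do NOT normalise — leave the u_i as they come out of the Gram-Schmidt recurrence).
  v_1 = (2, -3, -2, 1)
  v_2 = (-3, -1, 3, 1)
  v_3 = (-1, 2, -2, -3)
Orthogonal basis:
  u_1 = (2, -3, -2, 1)
  u_2 = (-19/9, -7/3, 19/9, 13/9)
  u_3 = (-61/37, -55/74, -50/37, -121/74)

Apply the Gram-Schmidt recurrence
  u_1 = v_1
  u_i = v_i − Σ_{j<i} ((v_i · u_j) / (u_j · u_j)) · u_j.

Step by step this gives:
  u_1 = (2, -3, -2, 1)
  u_2 = (-19/9, -7/3, 19/9, 13/9)
  u_3 = (-61/37, -55/74, -50/37, -121/74)

Orthogonality check:
  u_2 · u_1 = 0 (should be 0)
  u_3 · u_1 = 0 (should be 0)
  u_3 · u_2 = 0 (should be 0)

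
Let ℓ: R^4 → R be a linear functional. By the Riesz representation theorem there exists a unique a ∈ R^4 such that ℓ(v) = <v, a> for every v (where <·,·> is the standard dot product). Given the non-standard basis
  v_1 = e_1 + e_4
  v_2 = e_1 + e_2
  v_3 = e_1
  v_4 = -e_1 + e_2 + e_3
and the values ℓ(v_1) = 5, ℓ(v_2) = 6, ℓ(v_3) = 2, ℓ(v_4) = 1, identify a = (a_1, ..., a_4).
a = (2, 4, -1, 3)

Write a = (a_1, ..., a_4) in the standard basis. For each basis vector v_i, ℓ(v_i) = <v_i, a> is a linear equation in the a_j's. Collect the n equations into a matrix system V a = ℓ, where row i of V is v_i (expressed in the standard basis). Since V is invertible (lower-triangular with 1s on the diagonal, up to permutation), solve by back-substitution:
  V =
[[1, 0, 0, 1],
 [1, 1, 0, 0],
 [1, 0, 0, 0],
 [-1, 1, 1, 0]]
  V a = (5, 6, 2, 1)
Solving gives a = (2, 4, -1, 3).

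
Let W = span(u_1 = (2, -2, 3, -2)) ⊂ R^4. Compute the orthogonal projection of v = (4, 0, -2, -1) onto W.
proj_W(v) = (8/21, -8/21, 4/7, -8/21)

Set up U = [u_1 | ... | u_1] ∈ R^(4×1). The projector onto W = col(U) is P = U (U^T U)^(-1) U^T.
Compute U^T U =
  [21],
and U^T v = (4).
Solve U^T U · c = U^T v for the coefficients: c = (4/21). The projection is proj_W(v) = U c.
Check: (v - proj_W(v)) · u_1 = 0  (should be 0).
Result: proj_W(v) = (8/21, -8/21, 4/7, -8/21).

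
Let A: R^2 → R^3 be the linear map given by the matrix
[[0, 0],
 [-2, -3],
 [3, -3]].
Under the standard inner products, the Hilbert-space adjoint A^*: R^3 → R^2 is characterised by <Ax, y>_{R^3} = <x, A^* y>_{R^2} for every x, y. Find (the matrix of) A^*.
A^* = A^T =
[[0, -2, 3],
 [0, -3, -3]]

For real matrices with standard dot products, the defining identity <Ax, y> = <x, A^* y> gives (Ax)^T y = x^T (A^*) y, i.e. x^T A^T y = x^T (A^*) y. Since this holds for all x, y, we must have A^* = A^T. Therefore
A^* =
[[0, -2, 3],
 [0, -3, -3]].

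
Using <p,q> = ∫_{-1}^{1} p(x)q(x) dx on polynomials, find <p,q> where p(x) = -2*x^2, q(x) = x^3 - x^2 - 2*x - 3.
<p,q> = 24/5

Expand the product: p(x)·q(x) = -2*x^5 + 2*x^4 + 4*x^3 + 6*x^2.
∫_{-1}^{1} of each monomial x^k gives [2/(k+1) if k even, 0 if k odd]. Integrating term-by-term (or equivalently evaluating the antiderivative F(x) = -x^6/3 + 2*x^5/5 + x^4 + 2*x^3 at the endpoints):
  F(1) − F(−1) = 46/15 − (-26/15) = 24/5.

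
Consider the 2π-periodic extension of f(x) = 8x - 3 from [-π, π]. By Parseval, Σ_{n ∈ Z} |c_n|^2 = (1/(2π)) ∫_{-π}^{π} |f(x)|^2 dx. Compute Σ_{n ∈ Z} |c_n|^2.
Σ |c_n|^2 = 64π^2/3 + 9

Expand and integrate term by term over [-π, π]:
  ∫ (8x)^2 dx = 64·(2π^3/3); ∫ 2·8·(-3)·x dx = 0 (odd integrand); ∫ (-3)^2 dx = 9·2π.
So (1/(2π)) ∫_{-π}^{π} (8x - 3)^2 dx = 64π^2/3 + 9 = 64π^2/3 + 9.
Parseval ⇒ Σ |c_n|^2 = 64π^2/3 + 9.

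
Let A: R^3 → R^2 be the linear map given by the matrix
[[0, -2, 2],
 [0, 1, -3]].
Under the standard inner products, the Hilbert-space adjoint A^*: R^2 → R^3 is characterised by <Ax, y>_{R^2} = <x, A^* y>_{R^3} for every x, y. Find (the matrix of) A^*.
A^* = A^T =
[[0, 0],
 [-2, 1],
 [2, -3]]

For real matrices with standard dot products, the defining identity <Ax, y> = <x, A^* y> gives (Ax)^T y = x^T (A^*) y, i.e. x^T A^T y = x^T (A^*) y. Since this holds for all x, y, we must have A^* = A^T. Therefore
A^* =
[[0, 0],
 [-2, 1],
 [2, -3]].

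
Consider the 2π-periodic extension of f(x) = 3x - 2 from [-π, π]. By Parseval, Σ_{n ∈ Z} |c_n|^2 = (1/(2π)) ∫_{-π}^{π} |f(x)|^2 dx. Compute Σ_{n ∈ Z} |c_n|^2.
Σ |c_n|^2 = 3π^2 + 4

Expand and integrate term by term over [-π, π]:
  ∫ (3x)^2 dx = 9·(2π^3/3); ∫ 2·3·(-2)·x dx = 0 (odd integrand); ∫ (-2)^2 dx = 4·2π.
So (1/(2π)) ∫_{-π}^{π} (3x - 2)^2 dx = 9π^2/3 + 4 = 3π^2 + 4.
Parseval ⇒ Σ |c_n|^2 = 3π^2 + 4.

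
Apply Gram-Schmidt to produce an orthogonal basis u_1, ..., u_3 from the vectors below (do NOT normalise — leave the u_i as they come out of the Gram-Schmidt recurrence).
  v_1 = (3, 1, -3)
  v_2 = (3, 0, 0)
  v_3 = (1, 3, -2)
Orthogonal basis:
  u_1 = (3, 1, -3)
  u_2 = (30/19, -9/19, 27/19)
  u_3 = (0, 21/10, 7/10)

Apply the Gram-Schmidt recurrence
  u_1 = v_1
  u_i = v_i − Σ_{j<i} ((v_i · u_j) / (u_j · u_j)) · u_j.

Step by step this gives:
  u_1 = (3, 1, -3)
  u_2 = (30/19, -9/19, 27/19)
  u_3 = (0, 21/10, 7/10)

Orthogonality check:
  u_2 · u_1 = 0 (should be 0)
  u_3 · u_1 = 0 (should be 0)
  u_3 · u_2 = 0 (should be 0)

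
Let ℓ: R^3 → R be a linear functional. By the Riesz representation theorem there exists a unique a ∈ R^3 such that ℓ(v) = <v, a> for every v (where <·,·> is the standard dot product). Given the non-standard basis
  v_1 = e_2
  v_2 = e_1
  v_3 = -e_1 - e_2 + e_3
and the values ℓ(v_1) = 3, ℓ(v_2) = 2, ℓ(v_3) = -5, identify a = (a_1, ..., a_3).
a = (2, 3, 0)

Write a = (a_1, ..., a_3) in the standard basis. For each basis vector v_i, ℓ(v_i) = <v_i, a> is a linear equation in the a_j's. Collect the n equations into a matrix system V a = ℓ, where row i of V is v_i (expressed in the standard basis). Since V is invertible (lower-triangular with 1s on the diagonal, up to permutation), solve by back-substitution:
  V =
[[0, 1, 0],
 [1, 0, 0],
 [-1, -1, 1]]
  V a = (3, 2, -5)
Solving gives a = (2, 3, 0).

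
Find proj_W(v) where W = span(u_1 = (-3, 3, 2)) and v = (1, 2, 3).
proj_W(v) = (-27/22, 27/22, 9/11)

Set up U = [u_1 | ... | u_1] ∈ R^(3×1). The projector onto W = col(U) is P = U (U^T U)^(-1) U^T.
Compute U^T U =
  [22],
and U^T v = (9).
Solve U^T U · c = U^T v for the coefficients: c = (9/22). The projection is proj_W(v) = U c.
Check: (v - proj_W(v)) · u_1 = 0  (should be 0).
Result: proj_W(v) = (-27/22, 27/22, 9/11).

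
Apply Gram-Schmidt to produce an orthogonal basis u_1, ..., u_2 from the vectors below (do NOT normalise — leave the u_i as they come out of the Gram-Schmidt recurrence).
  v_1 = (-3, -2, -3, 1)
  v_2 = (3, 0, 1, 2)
Orthogonal basis:
  u_1 = (-3, -2, -3, 1)
  u_2 = (39/23, -20/23, -7/23, 56/23)

Apply the Gram-Schmidt recurrence
  u_1 = v_1
  u_i = v_i − Σ_{j<i} ((v_i · u_j) / (u_j · u_j)) · u_j.

Step by step this gives:
  u_1 = (-3, -2, -3, 1)
  u_2 = (39/23, -20/23, -7/23, 56/23)

Orthogonality check:
  u_2 · u_1 = 0 (should be 0)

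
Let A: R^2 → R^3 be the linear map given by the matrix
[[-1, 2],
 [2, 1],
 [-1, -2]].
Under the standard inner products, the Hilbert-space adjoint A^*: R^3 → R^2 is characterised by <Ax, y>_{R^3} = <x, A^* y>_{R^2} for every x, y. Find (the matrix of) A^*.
A^* = A^T =
[[-1, 2, -1],
 [2, 1, -2]]

For real matrices with standard dot products, the defining identity <Ax, y> = <x, A^* y> gives (Ax)^T y = x^T (A^*) y, i.e. x^T A^T y = x^T (A^*) y. Since this holds for all x, y, we must have A^* = A^T. Therefore
A^* =
[[-1, 2, -1],
 [2, 1, -2]].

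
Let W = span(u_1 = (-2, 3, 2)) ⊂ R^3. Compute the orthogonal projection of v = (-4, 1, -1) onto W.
proj_W(v) = (-18/17, 27/17, 18/17)

Set up U = [u_1 | ... | u_1] ∈ R^(3×1). The projector onto W = col(U) is P = U (U^T U)^(-1) U^T.
Compute U^T U =
  [17],
and U^T v = (9).
Solve U^T U · c = U^T v for the coefficients: c = (9/17). The projection is proj_W(v) = U c.
Check: (v - proj_W(v)) · u_1 = 0  (should be 0).
Result: proj_W(v) = (-18/17, 27/17, 18/17).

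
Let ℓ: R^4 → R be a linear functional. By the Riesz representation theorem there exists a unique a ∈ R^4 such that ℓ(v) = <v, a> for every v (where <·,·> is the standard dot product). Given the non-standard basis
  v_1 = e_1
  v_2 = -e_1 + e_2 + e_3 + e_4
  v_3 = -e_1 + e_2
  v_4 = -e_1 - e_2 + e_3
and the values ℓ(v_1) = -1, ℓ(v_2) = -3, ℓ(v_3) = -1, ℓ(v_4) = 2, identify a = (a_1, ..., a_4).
a = (-1, -2, -1, -1)

Write a = (a_1, ..., a_4) in the standard basis. For each basis vector v_i, ℓ(v_i) = <v_i, a> is a linear equation in the a_j's. Collect the n equations into a matrix system V a = ℓ, where row i of V is v_i (expressed in the standard basis). Since V is invertible (lower-triangular with 1s on the diagonal, up to permutation), solve by back-substitution:
  V =
[[1, 0, 0, 0],
 [-1, 1, 1, 1],
 [-1, 1, 0, 0],
 [-1, -1, 1, 0]]
  V a = (-1, -3, -1, 2)
Solving gives a = (-1, -2, -1, -1).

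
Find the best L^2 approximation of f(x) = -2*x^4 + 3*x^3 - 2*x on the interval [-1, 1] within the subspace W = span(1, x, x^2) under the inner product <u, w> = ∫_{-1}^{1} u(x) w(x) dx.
g(x) = -12*x^2/7 - x/5 + 6/35

The best approximation g ∈ W is the orthogonal projection of f onto W. Writing g = a_0 + a_1 x + a_2 x^2, the coefficients solve the normal equations G · a = b where
  G_{ij} = <φ_i, φ_j> and b_i = <f, φ_i>, with φ_0 = 1, φ_1 = x, φ_2 = x^2.
G =
  [2, 0, 2/3]
  [0, 2/3, 0]
  [2/3, 0, 2/5],
b = (-4/5, -2/15, -4/7).
Solving gives a_0 = 6/35, a_1 = -1/5, a_2 = -12/7, so
  g(x) = -12*x^2/7 - x/5 + 6/35.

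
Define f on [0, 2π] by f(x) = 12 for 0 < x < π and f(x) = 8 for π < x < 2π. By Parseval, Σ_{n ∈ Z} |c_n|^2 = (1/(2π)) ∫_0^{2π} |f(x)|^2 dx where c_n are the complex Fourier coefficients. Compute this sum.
Σ |c_n|^2 = 104

Parseval equates the L^2 energy of f (normalised by 1/(2π)) with the ℓ^2 sum of its Fourier coefficients: (1/(2π)) ∫_0^{2π} |f|^2 = Σ |c_n|^2.
Compute the left side: (1/(2π)) [∫_0^π 12^2 dx + ∫_π^{2π} 8^2 dx] = (1/(2π)) · (144π + 64π) = (144 + 64)/2 = 104.
So Σ_{n ∈ Z} |c_n|^2 = 104.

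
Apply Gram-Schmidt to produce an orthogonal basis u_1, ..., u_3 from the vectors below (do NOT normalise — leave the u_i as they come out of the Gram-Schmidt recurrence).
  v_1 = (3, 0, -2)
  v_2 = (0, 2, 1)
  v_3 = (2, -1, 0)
Orthogonal basis:
  u_1 = (3, 0, -2)
  u_2 = (6/13, 2, 9/13)
  u_3 = (44/61, -33/61, 66/61)

Apply the Gram-Schmidt recurrence
  u_1 = v_1
  u_i = v_i − Σ_{j<i} ((v_i · u_j) / (u_j · u_j)) · u_j.

Step by step this gives:
  u_1 = (3, 0, -2)
  u_2 = (6/13, 2, 9/13)
  u_3 = (44/61, -33/61, 66/61)

Orthogonality check:
  u_2 · u_1 = 0 (should be 0)
  u_3 · u_1 = 0 (should be 0)
  u_3 · u_2 = 0 (should be 0)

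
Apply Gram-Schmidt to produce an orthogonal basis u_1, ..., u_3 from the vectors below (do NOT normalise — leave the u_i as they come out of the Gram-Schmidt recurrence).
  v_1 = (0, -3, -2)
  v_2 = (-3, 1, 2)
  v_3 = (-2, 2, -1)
Orthogonal basis:
  u_1 = (0, -3, -2)
  u_2 = (-3, -8/13, 12/13)
  u_3 = (-116/133, 174/133, -261/133)

Apply the Gram-Schmidt recurrence
  u_1 = v_1
  u_i = v_i − Σ_{j<i} ((v_i · u_j) / (u_j · u_j)) · u_j.

Step by step this gives:
  u_1 = (0, -3, -2)
  u_2 = (-3, -8/13, 12/13)
  u_3 = (-116/133, 174/133, -261/133)

Orthogonality check:
  u_2 · u_1 = 0 (should be 0)
  u_3 · u_1 = 0 (should be 0)
  u_3 · u_2 = 0 (should be 0)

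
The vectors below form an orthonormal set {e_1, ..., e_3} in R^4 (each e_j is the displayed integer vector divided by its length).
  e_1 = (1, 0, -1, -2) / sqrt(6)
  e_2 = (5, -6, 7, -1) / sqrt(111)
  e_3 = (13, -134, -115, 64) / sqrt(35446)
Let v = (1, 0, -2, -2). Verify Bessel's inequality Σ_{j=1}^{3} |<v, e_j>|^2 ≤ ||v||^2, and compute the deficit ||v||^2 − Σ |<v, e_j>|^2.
Σ |<v, e_j>|^2 = 4302/479; ||v||^2 = 9; deficit = 9/479

Write each e_j = u_j / sqrt(<u_j, u_j>) where u_j is the displayed integer vector. Then <v, e_j> = <v, u_j> / sqrt(<u_j, u_j>), so |<v, e_j>|^2 = <v, u_j>^2 / <u_j, u_j>.
Coefficients: <v, e_1> = 7/sqrt(6), <v, e_2> = -7/sqrt(111), <v, e_3> = 115/sqrt(35446).
Square and sum: Σ |<v, e_j>|^2 = 4302/479.
Compute ||v||^2 = v·v = 9.
Deficit = 9 − 4302/479 = 9/479 ≥ 0, confirming Bessel's inequality. (The deficit equals ||v − Σ <v,e_j> e_j||^2, the squared distance from v to span{e_j}.)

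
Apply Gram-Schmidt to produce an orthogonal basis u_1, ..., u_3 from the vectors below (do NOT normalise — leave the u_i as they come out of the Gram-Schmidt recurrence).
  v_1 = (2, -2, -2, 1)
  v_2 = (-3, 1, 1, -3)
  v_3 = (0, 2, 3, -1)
Orthogonal basis:
  u_1 = (2, -2, -2, 1)
  u_2 = (-1, -1, -1, -2)
  u_3 = (115/91, -11/91, 80/91, -92/91)

Apply the Gram-Schmidt recurrence
  u_1 = v_1
  u_i = v_i − Σ_{j<i} ((v_i · u_j) / (u_j · u_j)) · u_j.

Step by step this gives:
  u_1 = (2, -2, -2, 1)
  u_2 = (-1, -1, -1, -2)
  u_3 = (115/91, -11/91, 80/91, -92/91)

Orthogonality check:
  u_2 · u_1 = 0 (should be 0)
  u_3 · u_1 = 0 (should be 0)
  u_3 · u_2 = 0 (should be 0)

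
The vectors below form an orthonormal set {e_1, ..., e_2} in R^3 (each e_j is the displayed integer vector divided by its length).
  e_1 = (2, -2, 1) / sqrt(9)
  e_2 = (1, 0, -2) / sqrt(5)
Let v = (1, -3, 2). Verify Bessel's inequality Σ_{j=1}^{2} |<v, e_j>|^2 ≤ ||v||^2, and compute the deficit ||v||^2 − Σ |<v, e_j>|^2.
Σ |<v, e_j>|^2 = 581/45; ||v||^2 = 14; deficit = 49/45

Write each e_j = u_j / sqrt(<u_j, u_j>) where u_j is the displayed integer vector. Then <v, e_j> = <v, u_j> / sqrt(<u_j, u_j>), so |<v, e_j>|^2 = <v, u_j>^2 / <u_j, u_j>.
Coefficients: <v, e_1> = 10/sqrt(9), <v, e_2> = -3/sqrt(5).
Square and sum: Σ |<v, e_j>|^2 = 581/45.
Compute ||v||^2 = v·v = 14.
Deficit = 14 − 581/45 = 49/45 ≥ 0, confirming Bessel's inequality. (The deficit equals ||v − Σ <v,e_j> e_j||^2, the squared distance from v to span{e_j}.)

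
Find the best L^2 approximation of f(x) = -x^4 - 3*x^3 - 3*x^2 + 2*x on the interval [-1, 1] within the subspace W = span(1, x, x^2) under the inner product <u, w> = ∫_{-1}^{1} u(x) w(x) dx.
g(x) = -27*x^2/7 + x/5 + 3/35

The best approximation g ∈ W is the orthogonal projection of f onto W. Writing g = a_0 + a_1 x + a_2 x^2, the coefficients solve the normal equations G · a = b where
  G_{ij} = <φ_i, φ_j> and b_i = <f, φ_i>, with φ_0 = 1, φ_1 = x, φ_2 = x^2.
G =
  [2, 0, 2/3]
  [0, 2/3, 0]
  [2/3, 0, 2/5],
b = (-12/5, 2/15, -52/35).
Solving gives a_0 = 3/35, a_1 = 1/5, a_2 = -27/7, so
  g(x) = -27*x^2/7 + x/5 + 3/35.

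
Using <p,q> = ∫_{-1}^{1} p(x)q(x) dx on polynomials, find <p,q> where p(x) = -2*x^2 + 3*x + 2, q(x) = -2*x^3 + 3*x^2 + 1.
<p,q> = 28/15

Expand the product: p(x)·q(x) = 4*x^5 - 12*x^4 + 5*x^3 + 4*x^2 + 3*x + 2.
∫_{-1}^{1} of each monomial x^k gives [2/(k+1) if k even, 0 if k odd]. Integrating term-by-term (or equivalently evaluating the antiderivative F(x) = 2*x^6/3 - 12*x^5/5 + 5*x^4/4 + 4*x^3/3 + 3*x^2/2 + 2*x at the endpoints):
  F(1) − F(−1) = 87/20 − (149/60) = 28/15.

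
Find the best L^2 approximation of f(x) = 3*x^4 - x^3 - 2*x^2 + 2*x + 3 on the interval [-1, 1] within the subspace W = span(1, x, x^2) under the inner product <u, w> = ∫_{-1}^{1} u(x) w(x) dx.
g(x) = 4*x^2/7 + 7*x/5 + 96/35

The best approximation g ∈ W is the orthogonal projection of f onto W. Writing g = a_0 + a_1 x + a_2 x^2, the coefficients solve the normal equations G · a = b where
  G_{ij} = <φ_i, φ_j> and b_i = <f, φ_i>, with φ_0 = 1, φ_1 = x, φ_2 = x^2.
G =
  [2, 0, 2/3]
  [0, 2/3, 0]
  [2/3, 0, 2/5],
b = (88/15, 14/15, 72/35).
Solving gives a_0 = 96/35, a_1 = 7/5, a_2 = 4/7, so
  g(x) = 4*x^2/7 + 7*x/5 + 96/35.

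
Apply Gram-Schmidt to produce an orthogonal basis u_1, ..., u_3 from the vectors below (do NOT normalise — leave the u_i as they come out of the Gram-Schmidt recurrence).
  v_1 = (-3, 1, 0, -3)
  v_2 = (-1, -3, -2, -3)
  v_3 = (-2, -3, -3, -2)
Orthogonal basis:
  u_1 = (-3, 1, 0, -3)
  u_2 = (8/19, -66/19, -2, -30/19)
  u_3 = (-1, 0, -1, 1)

Apply the Gram-Schmidt recurrence
  u_1 = v_1
  u_i = v_i − Σ_{j<i} ((v_i · u_j) / (u_j · u_j)) · u_j.

Step by step this gives:
  u_1 = (-3, 1, 0, -3)
  u_2 = (8/19, -66/19, -2, -30/19)
  u_3 = (-1, 0, -1, 1)

Orthogonality check:
  u_2 · u_1 = 0 (should be 0)
  u_3 · u_1 = 0 (should be 0)
  u_3 · u_2 = 0 (should be 0)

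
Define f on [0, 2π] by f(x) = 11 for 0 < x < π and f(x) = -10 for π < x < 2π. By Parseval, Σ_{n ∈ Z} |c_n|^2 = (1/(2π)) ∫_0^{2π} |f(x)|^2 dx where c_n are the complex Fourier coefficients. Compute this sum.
Σ |c_n|^2 = 221/2

Parseval equates the L^2 energy of f (normalised by 1/(2π)) with the ℓ^2 sum of its Fourier coefficients: (1/(2π)) ∫_0^{2π} |f|^2 = Σ |c_n|^2.
Compute the left side: (1/(2π)) [∫_0^π 11^2 dx + ∫_π^{2π} (-10)^2 dx] = (1/(2π)) · (121π + 100π) = (121 + 100)/2 = 221/2.
So Σ_{n ∈ Z} |c_n|^2 = 221/2.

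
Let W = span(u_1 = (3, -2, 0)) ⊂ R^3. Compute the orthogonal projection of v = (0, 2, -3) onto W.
proj_W(v) = (-12/13, 8/13, 0)

Set up U = [u_1 | ... | u_1] ∈ R^(3×1). The projector onto W = col(U) is P = U (U^T U)^(-1) U^T.
Compute U^T U =
  [13],
and U^T v = (-4).
Solve U^T U · c = U^T v for the coefficients: c = (-4/13). The projection is proj_W(v) = U c.
Check: (v - proj_W(v)) · u_1 = 0  (should be 0).
Result: proj_W(v) = (-12/13, 8/13, 0).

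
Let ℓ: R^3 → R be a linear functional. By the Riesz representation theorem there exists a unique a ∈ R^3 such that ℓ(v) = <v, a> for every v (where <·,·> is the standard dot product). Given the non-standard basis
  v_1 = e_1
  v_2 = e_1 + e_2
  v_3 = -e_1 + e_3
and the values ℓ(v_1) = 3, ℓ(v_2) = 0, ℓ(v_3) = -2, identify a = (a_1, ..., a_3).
a = (3, -3, 1)

Write a = (a_1, ..., a_3) in the standard basis. For each basis vector v_i, ℓ(v_i) = <v_i, a> is a linear equation in the a_j's. Collect the n equations into a matrix system V a = ℓ, where row i of V is v_i (expressed in the standard basis). Since V is invertible (lower-triangular with 1s on the diagonal, up to permutation), solve by back-substitution:
  V =
[[1, 0, 0],
 [1, 1, 0],
 [-1, 0, 1]]
  V a = (3, 0, -2)
Solving gives a = (3, -3, 1).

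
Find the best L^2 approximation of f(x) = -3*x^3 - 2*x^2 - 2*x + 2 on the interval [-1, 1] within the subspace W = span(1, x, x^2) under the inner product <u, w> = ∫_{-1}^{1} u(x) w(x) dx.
g(x) = -2*x^2 - 19*x/5 + 2

The best approximation g ∈ W is the orthogonal projection of f onto W. Writing g = a_0 + a_1 x + a_2 x^2, the coefficients solve the normal equations G · a = b where
  G_{ij} = <φ_i, φ_j> and b_i = <f, φ_i>, with φ_0 = 1, φ_1 = x, φ_2 = x^2.
G =
  [2, 0, 2/3]
  [0, 2/3, 0]
  [2/3, 0, 2/5],
b = (8/3, -38/15, 8/15).
Solving gives a_0 = 2, a_1 = -19/5, a_2 = -2, so
  g(x) = -2*x^2 - 19*x/5 + 2.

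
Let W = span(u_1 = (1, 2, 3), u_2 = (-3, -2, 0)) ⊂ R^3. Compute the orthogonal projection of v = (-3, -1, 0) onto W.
proj_W(v) = (-345/133, -214/133, 36/133)

Set up U = [u_1 | ... | u_2] ∈ R^(3×2). The projector onto W = col(U) is P = U (U^T U)^(-1) U^T.
Compute U^T U =
  [14, -7]
  [-7, 13],
and U^T v = (-5, 11).
Solve U^T U · c = U^T v for the coefficients: c = (12/133, 17/19). The projection is proj_W(v) = U c.
Check: (v - proj_W(v)) · u_1 = 0  (should be 0).
Check: (v - proj_W(v)) · u_2 = 0  (should be 0).
Result: proj_W(v) = (-345/133, -214/133, 36/133).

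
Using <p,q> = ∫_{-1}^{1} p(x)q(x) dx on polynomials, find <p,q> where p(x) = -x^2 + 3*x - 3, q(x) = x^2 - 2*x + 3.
<p,q> = -132/5

Expand the product: p(x)·q(x) = -x^4 + 5*x^3 - 12*x^2 + 15*x - 9.
∫_{-1}^{1} of each monomial x^k gives [2/(k+1) if k even, 0 if k odd]. Integrating term-by-term (or equivalently evaluating the antiderivative F(x) = -x^5/5 + 5*x^4/4 - 4*x^3 + 15*x^2/2 - 9*x at the endpoints):
  F(1) − F(−1) = -89/20 − (439/20) = -132/5.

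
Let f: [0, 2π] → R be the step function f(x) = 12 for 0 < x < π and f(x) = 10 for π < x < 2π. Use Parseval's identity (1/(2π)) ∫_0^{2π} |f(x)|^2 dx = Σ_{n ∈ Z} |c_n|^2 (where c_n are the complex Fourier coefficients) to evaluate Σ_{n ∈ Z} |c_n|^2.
Σ |c_n|^2 = 122

Parseval equates the L^2 energy of f (normalised by 1/(2π)) with the ℓ^2 sum of its Fourier coefficients: (1/(2π)) ∫_0^{2π} |f|^2 = Σ |c_n|^2.
Compute the left side: (1/(2π)) [∫_0^π 12^2 dx + ∫_π^{2π} 10^2 dx] = (1/(2π)) · (144π + 100π) = (144 + 100)/2 = 122.
So Σ_{n ∈ Z} |c_n|^2 = 122.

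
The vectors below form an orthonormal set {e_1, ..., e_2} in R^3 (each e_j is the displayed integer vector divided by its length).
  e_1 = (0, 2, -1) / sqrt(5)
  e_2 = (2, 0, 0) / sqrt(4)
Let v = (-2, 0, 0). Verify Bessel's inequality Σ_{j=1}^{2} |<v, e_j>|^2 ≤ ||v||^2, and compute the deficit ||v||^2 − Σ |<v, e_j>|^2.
Σ |<v, e_j>|^2 = 4; ||v||^2 = 4; deficit = 0

Write each e_j = u_j / sqrt(<u_j, u_j>) where u_j is the displayed integer vector. Then <v, e_j> = <v, u_j> / sqrt(<u_j, u_j>), so |<v, e_j>|^2 = <v, u_j>^2 / <u_j, u_j>.
Coefficients: <v, e_1> = 0/sqrt(5), <v, e_2> = -4/sqrt(4).
Square and sum: Σ |<v, e_j>|^2 = 4.
Compute ||v||^2 = v·v = 4.
Deficit = 4 − 4 = 0 ≥ 0, confirming Bessel's inequality. (The deficit equals ||v − Σ <v,e_j> e_j||^2, the squared distance from v to span{e_j}.)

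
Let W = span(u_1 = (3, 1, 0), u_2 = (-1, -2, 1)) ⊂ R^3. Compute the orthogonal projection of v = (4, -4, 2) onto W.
proj_W(v) = (134/35, -122/35, 20/7)

Set up U = [u_1 | ... | u_2] ∈ R^(3×2). The projector onto W = col(U) is P = U (U^T U)^(-1) U^T.
Compute U^T U =
  [10, -5]
  [-5, 6],
and U^T v = (8, 6).
Solve U^T U · c = U^T v for the coefficients: c = (78/35, 20/7). The projection is proj_W(v) = U c.
Check: (v - proj_W(v)) · u_1 = 0  (should be 0).
Check: (v - proj_W(v)) · u_2 = 0  (should be 0).
Result: proj_W(v) = (134/35, -122/35, 20/7).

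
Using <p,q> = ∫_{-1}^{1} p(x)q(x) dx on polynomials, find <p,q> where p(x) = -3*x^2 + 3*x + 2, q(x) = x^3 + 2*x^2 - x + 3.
<p,q> = 82/15

Expand the product: p(x)·q(x) = -3*x^5 - 3*x^4 + 11*x^3 - 8*x^2 + 7*x + 6.
∫_{-1}^{1} of each monomial x^k gives [2/(k+1) if k even, 0 if k odd]. Integrating term-by-term (or equivalently evaluating the antiderivative F(x) = -x^6/2 - 3*x^5/5 + 11*x^4/4 - 8*x^3/3 + 7*x^2/2 + 6*x at the endpoints):
  F(1) − F(−1) = 509/60 − (181/60) = 82/15.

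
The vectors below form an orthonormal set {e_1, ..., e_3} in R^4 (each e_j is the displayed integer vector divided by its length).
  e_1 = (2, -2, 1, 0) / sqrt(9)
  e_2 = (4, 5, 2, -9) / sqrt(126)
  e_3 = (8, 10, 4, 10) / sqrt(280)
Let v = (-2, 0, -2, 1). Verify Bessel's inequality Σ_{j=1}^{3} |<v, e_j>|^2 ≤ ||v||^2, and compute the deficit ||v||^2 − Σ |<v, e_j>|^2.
Σ |<v, e_j>|^2 = 41/5; ||v||^2 = 9; deficit = 4/5

Write each e_j = u_j / sqrt(<u_j, u_j>) where u_j is the displayed integer vector. Then <v, e_j> = <v, u_j> / sqrt(<u_j, u_j>), so |<v, e_j>|^2 = <v, u_j>^2 / <u_j, u_j>.
Coefficients: <v, e_1> = -6/sqrt(9), <v, e_2> = -21/sqrt(126), <v, e_3> = -14/sqrt(280).
Square and sum: Σ |<v, e_j>|^2 = 41/5.
Compute ||v||^2 = v·v = 9.
Deficit = 9 − 41/5 = 4/5 ≥ 0, confirming Bessel's inequality. (The deficit equals ||v − Σ <v,e_j> e_j||^2, the squared distance from v to span{e_j}.)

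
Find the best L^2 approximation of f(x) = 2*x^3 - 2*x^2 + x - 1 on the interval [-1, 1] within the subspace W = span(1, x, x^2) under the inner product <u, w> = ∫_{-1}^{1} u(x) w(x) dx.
g(x) = -2*x^2 + 11*x/5 - 1

The best approximation g ∈ W is the orthogonal projection of f onto W. Writing g = a_0 + a_1 x + a_2 x^2, the coefficients solve the normal equations G · a = b where
  G_{ij} = <φ_i, φ_j> and b_i = <f, φ_i>, with φ_0 = 1, φ_1 = x, φ_2 = x^2.
G =
  [2, 0, 2/3]
  [0, 2/3, 0]
  [2/3, 0, 2/5],
b = (-10/3, 22/15, -22/15).
Solving gives a_0 = -1, a_1 = 11/5, a_2 = -2, so
  g(x) = -2*x^2 + 11*x/5 - 1.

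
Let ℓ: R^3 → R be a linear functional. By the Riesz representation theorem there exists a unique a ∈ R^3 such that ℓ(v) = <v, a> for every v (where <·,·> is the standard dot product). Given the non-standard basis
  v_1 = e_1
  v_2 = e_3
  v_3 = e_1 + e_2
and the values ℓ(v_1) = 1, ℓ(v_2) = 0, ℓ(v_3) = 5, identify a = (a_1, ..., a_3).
a = (1, 4, 0)

Write a = (a_1, ..., a_3) in the standard basis. For each basis vector v_i, ℓ(v_i) = <v_i, a> is a linear equation in the a_j's. Collect the n equations into a matrix system V a = ℓ, where row i of V is v_i (expressed in the standard basis). Since V is invertible (lower-triangular with 1s on the diagonal, up to permutation), solve by back-substitution:
  V =
[[1, 0, 0],
 [0, 0, 1],
 [1, 1, 0]]
  V a = (1, 0, 5)
Solving gives a = (1, 4, 0).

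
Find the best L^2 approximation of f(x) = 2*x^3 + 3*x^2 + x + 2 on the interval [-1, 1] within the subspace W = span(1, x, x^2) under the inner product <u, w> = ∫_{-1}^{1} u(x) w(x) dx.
g(x) = 3*x^2 + 11*x/5 + 2

The best approximation g ∈ W is the orthogonal projection of f onto W. Writing g = a_0 + a_1 x + a_2 x^2, the coefficients solve the normal equations G · a = b where
  G_{ij} = <φ_i, φ_j> and b_i = <f, φ_i>, with φ_0 = 1, φ_1 = x, φ_2 = x^2.
G =
  [2, 0, 2/3]
  [0, 2/3, 0]
  [2/3, 0, 2/5],
b = (6, 22/15, 38/15).
Solving gives a_0 = 2, a_1 = 11/5, a_2 = 3, so
  g(x) = 3*x^2 + 11*x/5 + 2.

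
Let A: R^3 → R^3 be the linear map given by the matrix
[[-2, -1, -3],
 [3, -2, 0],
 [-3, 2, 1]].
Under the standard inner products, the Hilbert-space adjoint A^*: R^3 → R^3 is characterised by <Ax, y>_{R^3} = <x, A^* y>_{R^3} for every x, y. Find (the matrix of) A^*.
A^* = A^T =
[[-2, 3, -3],
 [-1, -2, 2],
 [-3, 0, 1]]

For real matrices with standard dot products, the defining identity <Ax, y> = <x, A^* y> gives (Ax)^T y = x^T (A^*) y, i.e. x^T A^T y = x^T (A^*) y. Since this holds for all x, y, we must have A^* = A^T. Therefore
A^* =
[[-2, 3, -3],
 [-1, -2, 2],
 [-3, 0, 1]].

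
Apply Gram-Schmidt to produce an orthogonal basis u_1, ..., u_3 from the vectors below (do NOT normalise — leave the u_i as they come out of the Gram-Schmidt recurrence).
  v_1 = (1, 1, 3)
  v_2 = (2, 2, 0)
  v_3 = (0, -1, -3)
Orthogonal basis:
  u_1 = (1, 1, 3)
  u_2 = (18/11, 18/11, -12/11)
  u_3 = (1/2, -1/2, 0)

Apply the Gram-Schmidt recurrence
  u_1 = v_1
  u_i = v_i − Σ_{j<i} ((v_i · u_j) / (u_j · u_j)) · u_j.

Step by step this gives:
  u_1 = (1, 1, 3)
  u_2 = (18/11, 18/11, -12/11)
  u_3 = (1/2, -1/2, 0)

Orthogonality check:
  u_2 · u_1 = 0 (should be 0)
  u_3 · u_1 = 0 (should be 0)
  u_3 · u_2 = 0 (should be 0)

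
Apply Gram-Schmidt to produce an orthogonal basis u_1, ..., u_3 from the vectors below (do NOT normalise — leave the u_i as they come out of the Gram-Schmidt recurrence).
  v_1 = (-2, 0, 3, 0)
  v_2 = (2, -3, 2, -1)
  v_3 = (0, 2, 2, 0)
Orthogonal basis:
  u_1 = (-2, 0, 3, 0)
  u_2 = (30/13, -3, 20/13, -1)
  u_3 = (30/23, 173/115, 20/23, -19/115)

Apply the Gram-Schmidt recurrence
  u_1 = v_1
  u_i = v_i − Σ_{j<i} ((v_i · u_j) / (u_j · u_j)) · u_j.

Step by step this gives:
  u_1 = (-2, 0, 3, 0)
  u_2 = (30/13, -3, 20/13, -1)
  u_3 = (30/23, 173/115, 20/23, -19/115)

Orthogonality check:
  u_2 · u_1 = 0 (should be 0)
  u_3 · u_1 = 0 (should be 0)
  u_3 · u_2 = 0 (should be 0)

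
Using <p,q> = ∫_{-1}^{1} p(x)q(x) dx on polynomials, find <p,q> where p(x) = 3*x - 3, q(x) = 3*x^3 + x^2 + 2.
<p,q> = -52/5

Expand the product: p(x)·q(x) = 9*x^4 - 6*x^3 - 3*x^2 + 6*x - 6.
∫_{-1}^{1} of each monomial x^k gives [2/(k+1) if k even, 0 if k odd]. Integrating term-by-term (or equivalently evaluating the antiderivative F(x) = 9*x^5/5 - 3*x^4/2 - x^3 + 3*x^2 - 6*x at the endpoints):
  F(1) − F(−1) = -37/10 − (67/10) = -52/5.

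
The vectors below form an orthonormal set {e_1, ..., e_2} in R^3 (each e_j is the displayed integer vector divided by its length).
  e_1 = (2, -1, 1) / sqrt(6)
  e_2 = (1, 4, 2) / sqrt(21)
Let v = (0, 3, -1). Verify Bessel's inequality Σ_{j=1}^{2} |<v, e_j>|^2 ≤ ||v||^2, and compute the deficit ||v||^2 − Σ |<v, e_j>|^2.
Σ |<v, e_j>|^2 = 52/7; ||v||^2 = 10; deficit = 18/7

Write each e_j = u_j / sqrt(<u_j, u_j>) where u_j is the displayed integer vector. Then <v, e_j> = <v, u_j> / sqrt(<u_j, u_j>), so |<v, e_j>|^2 = <v, u_j>^2 / <u_j, u_j>.
Coefficients: <v, e_1> = -4/sqrt(6), <v, e_2> = 10/sqrt(21).
Square and sum: Σ |<v, e_j>|^2 = 52/7.
Compute ||v||^2 = v·v = 10.
Deficit = 10 − 52/7 = 18/7 ≥ 0, confirming Bessel's inequality. (The deficit equals ||v − Σ <v,e_j> e_j||^2, the squared distance from v to span{e_j}.)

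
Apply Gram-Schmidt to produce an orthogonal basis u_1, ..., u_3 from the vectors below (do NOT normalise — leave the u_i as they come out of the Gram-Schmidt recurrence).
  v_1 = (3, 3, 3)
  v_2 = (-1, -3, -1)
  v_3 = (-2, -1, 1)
Orthogonal basis:
  u_1 = (3, 3, 3)
  u_2 = (2/3, -4/3, 2/3)
  u_3 = (-3/2, 0, 3/2)

Apply the Gram-Schmidt recurrence
  u_1 = v_1
  u_i = v_i − Σ_{j<i} ((v_i · u_j) / (u_j · u_j)) · u_j.

Step by step this gives:
  u_1 = (3, 3, 3)
  u_2 = (2/3, -4/3, 2/3)
  u_3 = (-3/2, 0, 3/2)

Orthogonality check:
  u_2 · u_1 = 0 (should be 0)
  u_3 · u_1 = 0 (should be 0)
  u_3 · u_2 = 0 (should be 0)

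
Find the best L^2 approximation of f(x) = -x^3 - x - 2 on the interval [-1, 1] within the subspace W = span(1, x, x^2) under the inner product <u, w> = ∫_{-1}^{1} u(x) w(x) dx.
g(x) = -8*x/5 - 2

The best approximation g ∈ W is the orthogonal projection of f onto W. Writing g = a_0 + a_1 x + a_2 x^2, the coefficients solve the normal equations G · a = b where
  G_{ij} = <φ_i, φ_j> and b_i = <f, φ_i>, with φ_0 = 1, φ_1 = x, φ_2 = x^2.
G =
  [2, 0, 2/3]
  [0, 2/3, 0]
  [2/3, 0, 2/5],
b = (-4, -16/15, -4/3).
Solving gives a_0 = -2, a_1 = -8/5, a_2 = 0, so
  g(x) = -8*x/5 - 2.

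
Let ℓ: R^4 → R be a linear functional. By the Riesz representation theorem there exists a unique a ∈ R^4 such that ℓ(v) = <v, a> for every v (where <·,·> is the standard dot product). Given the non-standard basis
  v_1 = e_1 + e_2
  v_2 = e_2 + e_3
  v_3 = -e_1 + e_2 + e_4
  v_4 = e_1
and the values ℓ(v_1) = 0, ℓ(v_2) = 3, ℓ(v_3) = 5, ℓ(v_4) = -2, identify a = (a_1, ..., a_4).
a = (-2, 2, 1, 1)

Write a = (a_1, ..., a_4) in the standard basis. For each basis vector v_i, ℓ(v_i) = <v_i, a> is a linear equation in the a_j's. Collect the n equations into a matrix system V a = ℓ, where row i of V is v_i (expressed in the standard basis). Since V is invertible (lower-triangular with 1s on the diagonal, up to permutation), solve by back-substitution:
  V =
[[1, 1, 0, 0],
 [0, 1, 1, 0],
 [-1, 1, 0, 1],
 [1, 0, 0, 0]]
  V a = (0, 3, 5, -2)
Solving gives a = (-2, 2, 1, 1).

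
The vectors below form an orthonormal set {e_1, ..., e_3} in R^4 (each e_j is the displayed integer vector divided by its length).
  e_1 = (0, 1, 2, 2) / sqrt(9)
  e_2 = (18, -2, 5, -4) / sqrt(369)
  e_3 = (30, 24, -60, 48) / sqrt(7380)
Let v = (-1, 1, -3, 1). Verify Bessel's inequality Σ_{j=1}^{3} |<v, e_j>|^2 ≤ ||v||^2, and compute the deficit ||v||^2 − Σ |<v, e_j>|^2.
Σ |<v, e_j>|^2 = 59/5; ||v||^2 = 12; deficit = 1/5

Write each e_j = u_j / sqrt(<u_j, u_j>) where u_j is the displayed integer vector. Then <v, e_j> = <v, u_j> / sqrt(<u_j, u_j>), so |<v, e_j>|^2 = <v, u_j>^2 / <u_j, u_j>.
Coefficients: <v, e_1> = -3/sqrt(9), <v, e_2> = -39/sqrt(369), <v, e_3> = 222/sqrt(7380).
Square and sum: Σ |<v, e_j>|^2 = 59/5.
Compute ||v||^2 = v·v = 12.
Deficit = 12 − 59/5 = 1/5 ≥ 0, confirming Bessel's inequality. (The deficit equals ||v − Σ <v,e_j> e_j||^2, the squared distance from v to span{e_j}.)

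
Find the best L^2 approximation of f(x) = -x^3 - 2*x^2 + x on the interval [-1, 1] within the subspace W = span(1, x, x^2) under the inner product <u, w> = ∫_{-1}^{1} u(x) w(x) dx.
g(x) = -2*x^2 + 2*x/5

The best approximation g ∈ W is the orthogonal projection of f onto W. Writing g = a_0 + a_1 x + a_2 x^2, the coefficients solve the normal equations G · a = b where
  G_{ij} = <φ_i, φ_j> and b_i = <f, φ_i>, with φ_0 = 1, φ_1 = x, φ_2 = x^2.
G =
  [2, 0, 2/3]
  [0, 2/3, 0]
  [2/3, 0, 2/5],
b = (-4/3, 4/15, -4/5).
Solving gives a_0 = 0, a_1 = 2/5, a_2 = -2, so
  g(x) = -2*x^2 + 2*x/5.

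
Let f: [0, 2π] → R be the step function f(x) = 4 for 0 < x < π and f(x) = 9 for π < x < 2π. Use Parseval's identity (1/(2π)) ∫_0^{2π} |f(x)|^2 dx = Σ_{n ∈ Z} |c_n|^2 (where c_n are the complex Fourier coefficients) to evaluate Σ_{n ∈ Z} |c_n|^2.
Σ |c_n|^2 = 97/2

Parseval equates the L^2 energy of f (normalised by 1/(2π)) with the ℓ^2 sum of its Fourier coefficients: (1/(2π)) ∫_0^{2π} |f|^2 = Σ |c_n|^2.
Compute the left side: (1/(2π)) [∫_0^π 4^2 dx + ∫_π^{2π} 9^2 dx] = (1/(2π)) · (16π + 81π) = (16 + 81)/2 = 97/2.
So Σ_{n ∈ Z} |c_n|^2 = 97/2.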